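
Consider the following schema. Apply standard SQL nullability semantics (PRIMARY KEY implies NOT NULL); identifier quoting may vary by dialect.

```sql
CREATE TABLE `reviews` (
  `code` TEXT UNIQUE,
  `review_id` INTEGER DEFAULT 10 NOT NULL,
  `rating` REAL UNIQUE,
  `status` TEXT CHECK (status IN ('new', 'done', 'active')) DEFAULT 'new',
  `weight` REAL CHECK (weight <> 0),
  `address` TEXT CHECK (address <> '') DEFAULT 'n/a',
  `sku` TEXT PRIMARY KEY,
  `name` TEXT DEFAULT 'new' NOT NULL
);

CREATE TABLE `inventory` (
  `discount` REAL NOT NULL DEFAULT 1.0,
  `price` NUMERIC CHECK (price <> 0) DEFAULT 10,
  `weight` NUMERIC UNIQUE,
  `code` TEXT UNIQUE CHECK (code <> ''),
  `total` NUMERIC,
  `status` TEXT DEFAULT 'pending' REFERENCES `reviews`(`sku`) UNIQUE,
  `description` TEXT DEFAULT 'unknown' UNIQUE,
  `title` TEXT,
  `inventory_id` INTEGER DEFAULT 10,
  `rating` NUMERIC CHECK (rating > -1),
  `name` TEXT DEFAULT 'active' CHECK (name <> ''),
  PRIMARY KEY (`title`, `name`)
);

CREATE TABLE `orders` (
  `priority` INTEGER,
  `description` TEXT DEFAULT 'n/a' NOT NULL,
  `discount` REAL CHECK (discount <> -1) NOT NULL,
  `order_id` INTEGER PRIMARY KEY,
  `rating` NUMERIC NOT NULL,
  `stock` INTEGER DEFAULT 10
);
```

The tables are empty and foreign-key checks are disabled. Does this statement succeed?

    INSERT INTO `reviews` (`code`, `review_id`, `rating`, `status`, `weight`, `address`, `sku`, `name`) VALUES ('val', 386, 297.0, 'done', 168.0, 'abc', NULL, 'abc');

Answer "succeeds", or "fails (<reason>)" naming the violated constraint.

fails (NOT NULL on sku)

sku is explicitly set to NULL, but sku is part of the PRIMARY KEY (implied NOT NULL).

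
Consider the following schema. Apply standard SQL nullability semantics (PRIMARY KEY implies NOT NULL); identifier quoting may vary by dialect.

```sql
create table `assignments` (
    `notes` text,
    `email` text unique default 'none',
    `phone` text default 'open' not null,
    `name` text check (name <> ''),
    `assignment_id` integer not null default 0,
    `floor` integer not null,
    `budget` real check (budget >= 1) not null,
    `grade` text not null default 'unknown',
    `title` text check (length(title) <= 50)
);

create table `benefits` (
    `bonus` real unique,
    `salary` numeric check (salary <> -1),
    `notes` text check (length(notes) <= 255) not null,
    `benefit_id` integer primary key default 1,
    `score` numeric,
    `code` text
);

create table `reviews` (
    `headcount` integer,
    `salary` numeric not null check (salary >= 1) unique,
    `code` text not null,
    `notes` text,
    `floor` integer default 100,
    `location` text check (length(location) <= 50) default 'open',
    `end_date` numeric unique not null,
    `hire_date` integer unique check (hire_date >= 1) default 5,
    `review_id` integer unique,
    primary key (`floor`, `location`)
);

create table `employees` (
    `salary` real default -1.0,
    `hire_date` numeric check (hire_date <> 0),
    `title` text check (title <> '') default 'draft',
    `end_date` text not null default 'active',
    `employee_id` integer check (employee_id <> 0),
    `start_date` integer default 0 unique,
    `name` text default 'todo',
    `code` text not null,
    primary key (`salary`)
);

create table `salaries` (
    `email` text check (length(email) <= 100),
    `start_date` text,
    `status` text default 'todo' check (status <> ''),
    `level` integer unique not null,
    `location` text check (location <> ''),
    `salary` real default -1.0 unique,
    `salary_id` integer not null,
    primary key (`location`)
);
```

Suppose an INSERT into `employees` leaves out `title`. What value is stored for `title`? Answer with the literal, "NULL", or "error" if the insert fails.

'draft'

title has an explicit DEFAULT 'draft'.
When the column is omitted from an INSERT, that default is used.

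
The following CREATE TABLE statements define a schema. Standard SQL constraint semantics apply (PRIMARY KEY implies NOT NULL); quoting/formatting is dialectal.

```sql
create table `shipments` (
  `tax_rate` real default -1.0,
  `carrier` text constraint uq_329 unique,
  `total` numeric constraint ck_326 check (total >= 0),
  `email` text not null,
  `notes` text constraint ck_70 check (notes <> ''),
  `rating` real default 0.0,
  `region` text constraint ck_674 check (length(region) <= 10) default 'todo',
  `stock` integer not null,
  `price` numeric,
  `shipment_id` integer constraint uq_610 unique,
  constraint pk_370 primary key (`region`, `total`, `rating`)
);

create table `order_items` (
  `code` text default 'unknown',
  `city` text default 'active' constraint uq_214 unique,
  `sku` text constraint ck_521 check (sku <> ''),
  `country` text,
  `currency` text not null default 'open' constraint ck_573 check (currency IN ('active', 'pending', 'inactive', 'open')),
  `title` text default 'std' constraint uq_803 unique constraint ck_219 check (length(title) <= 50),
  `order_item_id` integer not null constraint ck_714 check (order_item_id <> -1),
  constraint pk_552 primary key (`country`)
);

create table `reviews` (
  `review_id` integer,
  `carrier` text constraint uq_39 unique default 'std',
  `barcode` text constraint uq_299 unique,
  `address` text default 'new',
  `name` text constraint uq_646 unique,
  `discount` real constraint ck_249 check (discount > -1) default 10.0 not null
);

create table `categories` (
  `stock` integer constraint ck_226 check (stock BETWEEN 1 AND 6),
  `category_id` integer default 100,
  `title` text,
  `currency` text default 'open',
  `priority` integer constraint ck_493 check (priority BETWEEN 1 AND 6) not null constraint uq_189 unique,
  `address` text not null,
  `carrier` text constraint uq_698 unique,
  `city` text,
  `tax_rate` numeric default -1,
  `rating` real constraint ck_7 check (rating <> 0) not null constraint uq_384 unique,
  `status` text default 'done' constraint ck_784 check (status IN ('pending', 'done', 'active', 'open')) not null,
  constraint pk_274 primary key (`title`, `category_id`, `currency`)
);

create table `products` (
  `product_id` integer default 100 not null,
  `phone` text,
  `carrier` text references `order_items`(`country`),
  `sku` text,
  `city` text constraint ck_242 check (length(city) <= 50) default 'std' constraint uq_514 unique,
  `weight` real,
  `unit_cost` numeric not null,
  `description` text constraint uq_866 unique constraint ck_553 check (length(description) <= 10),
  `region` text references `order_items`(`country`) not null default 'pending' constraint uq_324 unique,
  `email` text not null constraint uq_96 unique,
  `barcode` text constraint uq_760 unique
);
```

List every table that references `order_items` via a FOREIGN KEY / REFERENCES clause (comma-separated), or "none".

products

- products.carrier references order_items(country).
- products.region references order_items(country).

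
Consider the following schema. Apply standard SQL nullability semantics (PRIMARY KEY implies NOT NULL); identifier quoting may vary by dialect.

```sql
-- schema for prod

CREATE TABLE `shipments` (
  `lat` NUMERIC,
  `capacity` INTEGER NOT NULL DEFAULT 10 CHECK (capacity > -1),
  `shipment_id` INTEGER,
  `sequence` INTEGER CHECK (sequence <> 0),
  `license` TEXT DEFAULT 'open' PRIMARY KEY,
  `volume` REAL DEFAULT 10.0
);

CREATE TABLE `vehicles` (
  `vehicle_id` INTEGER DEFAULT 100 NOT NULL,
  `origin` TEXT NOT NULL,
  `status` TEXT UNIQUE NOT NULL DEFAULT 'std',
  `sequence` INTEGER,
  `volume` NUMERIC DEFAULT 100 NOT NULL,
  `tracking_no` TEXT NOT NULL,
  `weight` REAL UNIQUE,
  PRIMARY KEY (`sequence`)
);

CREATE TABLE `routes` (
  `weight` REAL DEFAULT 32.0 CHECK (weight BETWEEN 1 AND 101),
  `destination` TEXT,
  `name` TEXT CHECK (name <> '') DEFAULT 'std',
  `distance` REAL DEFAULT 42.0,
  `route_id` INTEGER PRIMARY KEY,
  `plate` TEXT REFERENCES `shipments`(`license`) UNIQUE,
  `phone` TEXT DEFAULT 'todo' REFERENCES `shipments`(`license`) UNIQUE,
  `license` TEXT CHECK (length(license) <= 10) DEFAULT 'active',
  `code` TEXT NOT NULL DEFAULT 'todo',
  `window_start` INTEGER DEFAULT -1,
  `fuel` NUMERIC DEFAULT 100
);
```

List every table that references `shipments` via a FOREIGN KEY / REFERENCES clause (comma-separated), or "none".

- routes.plate references shipments(license).
- routes.phone references shipments(license).

routes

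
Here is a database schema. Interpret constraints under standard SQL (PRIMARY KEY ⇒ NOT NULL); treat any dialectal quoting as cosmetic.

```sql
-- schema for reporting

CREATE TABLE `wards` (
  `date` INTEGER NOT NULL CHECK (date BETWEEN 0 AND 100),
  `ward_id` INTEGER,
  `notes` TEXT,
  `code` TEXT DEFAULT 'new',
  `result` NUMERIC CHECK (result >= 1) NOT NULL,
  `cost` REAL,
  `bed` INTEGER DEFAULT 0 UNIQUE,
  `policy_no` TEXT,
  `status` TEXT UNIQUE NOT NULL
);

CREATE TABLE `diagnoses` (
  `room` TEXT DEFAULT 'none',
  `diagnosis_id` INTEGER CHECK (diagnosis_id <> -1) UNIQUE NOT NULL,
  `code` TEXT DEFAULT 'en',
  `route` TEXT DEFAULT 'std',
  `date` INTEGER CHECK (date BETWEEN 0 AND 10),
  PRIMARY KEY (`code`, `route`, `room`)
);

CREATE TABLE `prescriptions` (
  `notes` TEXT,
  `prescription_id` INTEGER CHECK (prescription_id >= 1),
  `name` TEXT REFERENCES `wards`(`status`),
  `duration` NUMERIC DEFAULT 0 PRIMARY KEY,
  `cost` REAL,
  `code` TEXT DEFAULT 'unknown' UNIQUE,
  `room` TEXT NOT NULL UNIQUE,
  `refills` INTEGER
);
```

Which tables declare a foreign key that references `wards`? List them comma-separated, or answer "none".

prescriptions

- prescriptions.name references wards(status).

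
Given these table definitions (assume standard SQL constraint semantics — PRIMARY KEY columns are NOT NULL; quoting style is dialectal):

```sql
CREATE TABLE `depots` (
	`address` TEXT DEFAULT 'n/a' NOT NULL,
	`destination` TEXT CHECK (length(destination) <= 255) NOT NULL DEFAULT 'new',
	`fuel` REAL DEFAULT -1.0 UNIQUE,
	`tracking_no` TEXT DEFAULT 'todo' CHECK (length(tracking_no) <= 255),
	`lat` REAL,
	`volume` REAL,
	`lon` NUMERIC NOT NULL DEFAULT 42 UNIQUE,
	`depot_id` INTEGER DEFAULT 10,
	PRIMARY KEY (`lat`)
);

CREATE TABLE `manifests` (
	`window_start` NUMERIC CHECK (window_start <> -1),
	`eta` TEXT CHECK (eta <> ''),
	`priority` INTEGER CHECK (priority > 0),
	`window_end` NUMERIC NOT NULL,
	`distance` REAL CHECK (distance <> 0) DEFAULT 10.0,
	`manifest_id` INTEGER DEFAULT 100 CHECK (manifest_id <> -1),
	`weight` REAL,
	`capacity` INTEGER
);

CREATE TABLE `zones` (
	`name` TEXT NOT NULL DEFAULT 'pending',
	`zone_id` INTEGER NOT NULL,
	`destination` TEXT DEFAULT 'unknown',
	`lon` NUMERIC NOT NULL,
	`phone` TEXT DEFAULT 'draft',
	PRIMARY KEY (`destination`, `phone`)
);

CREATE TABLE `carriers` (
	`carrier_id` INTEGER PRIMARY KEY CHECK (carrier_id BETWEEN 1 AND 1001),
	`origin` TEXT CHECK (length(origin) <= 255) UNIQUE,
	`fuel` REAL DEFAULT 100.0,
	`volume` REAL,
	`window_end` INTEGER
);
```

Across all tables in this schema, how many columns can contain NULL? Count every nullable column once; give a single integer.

15

depots: 4 nullable (fuel, tracking_no, volume, depot_id — PK (lat) and explicit NOT NULL columns excluded).
manifests: 7 nullable (window_start, eta, priority, distance, manifest_id, weight, capacity — PK none and explicit NOT NULL columns excluded).
zones: 0 nullable (none — PK (destination, phone) and explicit NOT NULL columns excluded).
carriers: 4 nullable (origin, fuel, volume, window_end — PK (carrier_id) and explicit NOT NULL columns excluded).
Total: 4 + 7 + 0 + 4 = 15.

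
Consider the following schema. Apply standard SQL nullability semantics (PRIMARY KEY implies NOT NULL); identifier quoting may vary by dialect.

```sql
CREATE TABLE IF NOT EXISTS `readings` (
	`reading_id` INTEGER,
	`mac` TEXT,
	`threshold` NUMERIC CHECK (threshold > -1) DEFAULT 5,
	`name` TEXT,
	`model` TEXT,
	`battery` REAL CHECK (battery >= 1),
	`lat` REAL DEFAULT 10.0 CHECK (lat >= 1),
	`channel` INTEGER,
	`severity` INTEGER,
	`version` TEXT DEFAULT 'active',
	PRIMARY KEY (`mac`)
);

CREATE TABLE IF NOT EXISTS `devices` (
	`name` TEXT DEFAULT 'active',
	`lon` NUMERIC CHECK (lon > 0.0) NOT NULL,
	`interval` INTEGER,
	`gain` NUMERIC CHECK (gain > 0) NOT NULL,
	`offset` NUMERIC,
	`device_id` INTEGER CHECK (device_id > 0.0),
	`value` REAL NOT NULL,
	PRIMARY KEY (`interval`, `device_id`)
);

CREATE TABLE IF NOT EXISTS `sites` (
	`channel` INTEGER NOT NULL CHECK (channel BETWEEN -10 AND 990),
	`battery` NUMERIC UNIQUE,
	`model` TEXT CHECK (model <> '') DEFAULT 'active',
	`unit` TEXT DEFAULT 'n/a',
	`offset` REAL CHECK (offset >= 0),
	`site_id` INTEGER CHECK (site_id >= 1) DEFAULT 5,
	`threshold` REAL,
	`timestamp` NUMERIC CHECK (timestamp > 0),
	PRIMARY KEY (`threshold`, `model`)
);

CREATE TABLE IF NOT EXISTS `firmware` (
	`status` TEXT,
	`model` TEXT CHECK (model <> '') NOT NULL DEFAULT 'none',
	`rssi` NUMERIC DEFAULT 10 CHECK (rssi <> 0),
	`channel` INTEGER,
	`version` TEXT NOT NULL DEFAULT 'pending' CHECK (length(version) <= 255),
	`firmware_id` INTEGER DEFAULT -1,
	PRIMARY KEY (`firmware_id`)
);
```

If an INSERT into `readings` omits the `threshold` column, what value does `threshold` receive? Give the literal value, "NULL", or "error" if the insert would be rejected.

5

threshold has an explicit DEFAULT 5.
When the column is omitted from an INSERT, that default is used.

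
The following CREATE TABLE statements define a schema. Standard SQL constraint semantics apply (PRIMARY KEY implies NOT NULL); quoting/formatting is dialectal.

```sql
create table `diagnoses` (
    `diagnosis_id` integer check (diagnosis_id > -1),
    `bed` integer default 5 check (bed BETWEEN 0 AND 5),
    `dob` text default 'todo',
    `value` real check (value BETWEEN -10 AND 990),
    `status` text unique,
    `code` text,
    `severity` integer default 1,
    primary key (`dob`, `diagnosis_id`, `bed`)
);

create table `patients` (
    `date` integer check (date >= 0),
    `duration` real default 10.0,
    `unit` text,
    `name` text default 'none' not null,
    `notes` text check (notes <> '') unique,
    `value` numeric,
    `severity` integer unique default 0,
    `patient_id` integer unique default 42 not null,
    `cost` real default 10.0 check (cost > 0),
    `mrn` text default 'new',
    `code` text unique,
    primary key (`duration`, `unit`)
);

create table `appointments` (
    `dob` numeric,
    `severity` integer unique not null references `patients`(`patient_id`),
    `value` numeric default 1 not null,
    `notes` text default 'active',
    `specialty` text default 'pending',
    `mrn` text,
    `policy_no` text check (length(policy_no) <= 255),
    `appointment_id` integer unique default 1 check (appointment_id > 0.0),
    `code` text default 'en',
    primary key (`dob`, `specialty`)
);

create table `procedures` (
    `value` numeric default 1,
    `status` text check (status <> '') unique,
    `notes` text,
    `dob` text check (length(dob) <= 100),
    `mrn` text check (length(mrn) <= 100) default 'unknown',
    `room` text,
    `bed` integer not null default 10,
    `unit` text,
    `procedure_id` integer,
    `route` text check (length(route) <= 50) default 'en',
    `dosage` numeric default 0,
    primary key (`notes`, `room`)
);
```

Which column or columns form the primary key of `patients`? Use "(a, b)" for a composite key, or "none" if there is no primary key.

(duration, unit)

A table-level PRIMARY KEY clause names 2 columns: duration, unit.
This is a composite key — the combination is unique, not each column individually.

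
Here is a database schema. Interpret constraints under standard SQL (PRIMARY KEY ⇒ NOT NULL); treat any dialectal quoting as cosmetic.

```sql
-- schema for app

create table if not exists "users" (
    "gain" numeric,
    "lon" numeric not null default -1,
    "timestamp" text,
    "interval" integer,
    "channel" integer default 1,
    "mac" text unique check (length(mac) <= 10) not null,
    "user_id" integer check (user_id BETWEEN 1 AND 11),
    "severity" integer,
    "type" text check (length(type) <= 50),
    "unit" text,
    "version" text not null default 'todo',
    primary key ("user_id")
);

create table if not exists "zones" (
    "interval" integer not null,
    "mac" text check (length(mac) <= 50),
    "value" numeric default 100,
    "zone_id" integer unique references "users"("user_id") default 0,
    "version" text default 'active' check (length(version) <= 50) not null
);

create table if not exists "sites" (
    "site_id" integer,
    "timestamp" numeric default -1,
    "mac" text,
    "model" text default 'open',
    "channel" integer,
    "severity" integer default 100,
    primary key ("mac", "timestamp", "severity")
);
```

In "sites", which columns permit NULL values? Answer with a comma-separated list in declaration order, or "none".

- site_id: no NOT NULL constraint applies → nullable.
- timestamp: part of the PRIMARY KEY, which implies NOT NULL → not nullable.
- mac: part of the PRIMARY KEY, which implies NOT NULL → not nullable.
- model: DEFAULT only fills an omitted column; an explicit NULL is still allowed → nullable.
- channel: no NOT NULL constraint applies → nullable.
- severity: part of the PRIMARY KEY, which implies NOT NULL → not nullable.

site_id, model, channel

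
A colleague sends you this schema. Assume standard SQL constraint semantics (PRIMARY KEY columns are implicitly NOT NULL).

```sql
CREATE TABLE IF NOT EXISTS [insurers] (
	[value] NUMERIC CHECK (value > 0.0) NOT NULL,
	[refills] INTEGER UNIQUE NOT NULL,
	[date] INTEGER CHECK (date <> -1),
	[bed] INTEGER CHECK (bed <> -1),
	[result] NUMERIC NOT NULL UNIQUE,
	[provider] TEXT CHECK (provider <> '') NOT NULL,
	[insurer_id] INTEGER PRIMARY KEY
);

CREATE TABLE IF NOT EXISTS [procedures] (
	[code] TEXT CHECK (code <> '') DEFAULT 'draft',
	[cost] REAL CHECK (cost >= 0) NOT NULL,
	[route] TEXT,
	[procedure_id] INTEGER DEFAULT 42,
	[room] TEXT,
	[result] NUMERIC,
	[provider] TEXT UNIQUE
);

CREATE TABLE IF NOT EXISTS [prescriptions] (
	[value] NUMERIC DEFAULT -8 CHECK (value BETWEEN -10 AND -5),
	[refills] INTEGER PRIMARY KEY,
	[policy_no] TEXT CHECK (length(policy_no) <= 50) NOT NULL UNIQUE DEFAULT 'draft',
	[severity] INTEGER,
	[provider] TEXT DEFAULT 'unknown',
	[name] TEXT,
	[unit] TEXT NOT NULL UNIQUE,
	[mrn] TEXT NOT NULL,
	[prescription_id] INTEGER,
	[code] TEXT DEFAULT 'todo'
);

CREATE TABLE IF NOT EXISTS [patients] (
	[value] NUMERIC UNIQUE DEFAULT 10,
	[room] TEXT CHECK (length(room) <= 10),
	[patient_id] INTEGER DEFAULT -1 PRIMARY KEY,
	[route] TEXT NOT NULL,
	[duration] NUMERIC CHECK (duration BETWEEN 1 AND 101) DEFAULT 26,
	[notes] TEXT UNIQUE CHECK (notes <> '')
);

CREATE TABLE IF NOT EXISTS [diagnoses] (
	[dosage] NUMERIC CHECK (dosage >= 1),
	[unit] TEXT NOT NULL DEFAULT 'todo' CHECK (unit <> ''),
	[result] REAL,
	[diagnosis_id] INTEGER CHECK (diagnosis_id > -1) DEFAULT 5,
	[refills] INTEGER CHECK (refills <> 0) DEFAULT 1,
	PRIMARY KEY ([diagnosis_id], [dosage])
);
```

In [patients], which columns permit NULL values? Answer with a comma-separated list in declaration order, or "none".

value, room, duration, notes

- value: UNIQUE does not imply NOT NULL → nullable.
- room: CHECK does not forbid NULL (a CHECK constraint passes when its expression is NULL) → nullable.
- patient_id: part of the PRIMARY KEY, which implies NOT NULL → not nullable.
- route: declared NOT NULL → not nullable.
- duration: CHECK does not forbid NULL (a CHECK constraint passes when its expression is NULL) → nullable.
- notes: CHECK does not forbid NULL (a CHECK constraint passes when its expression is NULL) → nullable.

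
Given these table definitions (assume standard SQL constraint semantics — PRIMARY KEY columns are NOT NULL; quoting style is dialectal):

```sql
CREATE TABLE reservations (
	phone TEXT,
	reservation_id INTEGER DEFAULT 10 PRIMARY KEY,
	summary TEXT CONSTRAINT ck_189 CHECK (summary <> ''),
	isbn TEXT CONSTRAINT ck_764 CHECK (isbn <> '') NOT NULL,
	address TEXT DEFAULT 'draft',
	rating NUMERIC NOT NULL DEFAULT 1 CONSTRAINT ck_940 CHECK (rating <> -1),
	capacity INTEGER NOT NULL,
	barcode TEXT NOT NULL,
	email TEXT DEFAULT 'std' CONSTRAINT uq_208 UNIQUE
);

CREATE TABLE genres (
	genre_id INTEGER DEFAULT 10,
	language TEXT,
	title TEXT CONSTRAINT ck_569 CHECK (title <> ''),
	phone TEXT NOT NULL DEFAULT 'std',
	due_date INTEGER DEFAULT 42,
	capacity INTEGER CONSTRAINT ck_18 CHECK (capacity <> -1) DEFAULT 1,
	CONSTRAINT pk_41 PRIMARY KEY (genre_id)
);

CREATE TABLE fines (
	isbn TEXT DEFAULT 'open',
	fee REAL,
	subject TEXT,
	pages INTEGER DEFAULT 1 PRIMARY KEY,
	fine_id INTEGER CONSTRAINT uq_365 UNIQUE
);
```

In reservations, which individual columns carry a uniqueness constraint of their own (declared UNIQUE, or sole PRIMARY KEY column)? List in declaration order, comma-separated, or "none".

reservation_id, email

- phone: no UNIQUE or single-column PK constraint.
- reservation_id: single-column PRIMARY KEY → unique.
- summary: no UNIQUE or single-column PK constraint.
- isbn: no UNIQUE or single-column PK constraint.
- address: no UNIQUE or single-column PK constraint.
- rating: no UNIQUE or single-column PK constraint.
- capacity: no UNIQUE or single-column PK constraint.
- barcode: no UNIQUE or single-column PK constraint.
- email: declared UNIQUE → unique.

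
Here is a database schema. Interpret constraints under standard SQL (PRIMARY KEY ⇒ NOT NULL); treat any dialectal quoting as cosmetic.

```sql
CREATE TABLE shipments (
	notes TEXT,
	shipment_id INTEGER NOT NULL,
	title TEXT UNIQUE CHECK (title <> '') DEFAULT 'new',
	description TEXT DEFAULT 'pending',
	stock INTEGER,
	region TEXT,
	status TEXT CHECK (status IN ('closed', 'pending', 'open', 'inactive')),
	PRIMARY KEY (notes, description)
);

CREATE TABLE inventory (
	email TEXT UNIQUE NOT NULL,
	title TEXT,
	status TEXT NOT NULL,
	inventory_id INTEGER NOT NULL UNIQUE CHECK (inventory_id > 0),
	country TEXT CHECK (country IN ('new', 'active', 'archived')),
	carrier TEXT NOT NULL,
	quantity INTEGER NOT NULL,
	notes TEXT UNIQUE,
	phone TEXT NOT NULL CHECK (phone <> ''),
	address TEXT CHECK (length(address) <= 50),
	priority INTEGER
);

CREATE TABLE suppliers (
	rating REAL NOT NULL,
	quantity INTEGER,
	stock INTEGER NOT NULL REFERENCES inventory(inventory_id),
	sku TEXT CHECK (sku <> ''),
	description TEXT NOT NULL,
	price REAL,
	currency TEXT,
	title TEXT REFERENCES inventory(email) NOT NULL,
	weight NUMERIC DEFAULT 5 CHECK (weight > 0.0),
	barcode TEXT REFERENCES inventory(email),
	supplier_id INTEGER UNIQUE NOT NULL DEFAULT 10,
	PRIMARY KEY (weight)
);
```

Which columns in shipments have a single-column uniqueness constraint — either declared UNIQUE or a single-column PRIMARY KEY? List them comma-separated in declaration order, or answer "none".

- notes: part of a composite PRIMARY KEY — only the tuple is unique, not this column on its own.
- shipment_id: no UNIQUE or single-column PK constraint.
- title: declared UNIQUE → unique.
- description: part of a composite PRIMARY KEY — only the tuple is unique, not this column on its own.
- stock: no UNIQUE or single-column PK constraint.
- region: no UNIQUE or single-column PK constraint.
- status: no UNIQUE or single-column PK constraint.

title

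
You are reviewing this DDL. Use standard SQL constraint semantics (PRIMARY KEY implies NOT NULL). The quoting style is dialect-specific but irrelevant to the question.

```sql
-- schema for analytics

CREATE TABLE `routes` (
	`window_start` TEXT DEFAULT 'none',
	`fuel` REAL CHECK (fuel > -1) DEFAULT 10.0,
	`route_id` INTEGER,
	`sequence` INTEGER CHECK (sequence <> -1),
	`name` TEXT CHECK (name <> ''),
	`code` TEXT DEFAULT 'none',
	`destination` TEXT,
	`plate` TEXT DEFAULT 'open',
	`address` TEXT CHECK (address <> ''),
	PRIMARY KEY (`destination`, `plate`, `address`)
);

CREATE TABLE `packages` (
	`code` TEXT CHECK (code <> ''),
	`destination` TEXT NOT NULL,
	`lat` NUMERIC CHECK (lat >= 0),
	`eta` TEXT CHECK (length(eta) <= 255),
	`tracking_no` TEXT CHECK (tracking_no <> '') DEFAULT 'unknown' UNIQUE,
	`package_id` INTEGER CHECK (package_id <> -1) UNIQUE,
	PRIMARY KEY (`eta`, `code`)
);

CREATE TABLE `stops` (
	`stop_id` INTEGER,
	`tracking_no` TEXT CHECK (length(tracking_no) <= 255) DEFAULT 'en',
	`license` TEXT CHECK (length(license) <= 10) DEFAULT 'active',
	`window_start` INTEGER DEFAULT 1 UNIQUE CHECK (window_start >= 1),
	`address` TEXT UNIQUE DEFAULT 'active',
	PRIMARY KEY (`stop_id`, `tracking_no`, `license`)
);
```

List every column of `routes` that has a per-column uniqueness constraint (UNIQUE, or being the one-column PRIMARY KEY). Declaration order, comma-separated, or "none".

none

- window_start: no UNIQUE or single-column PK constraint.
- fuel: no UNIQUE or single-column PK constraint.
- route_id: no UNIQUE or single-column PK constraint.
- sequence: no UNIQUE or single-column PK constraint.
- name: no UNIQUE or single-column PK constraint.
- code: no UNIQUE or single-column PK constraint.
- destination: part of a composite PRIMARY KEY — only the tuple is unique, not this column on its own.
- plate: part of a composite PRIMARY KEY — only the tuple is unique, not this column on its own.
- address: part of a composite PRIMARY KEY — only the tuple is unique, not this column on its own.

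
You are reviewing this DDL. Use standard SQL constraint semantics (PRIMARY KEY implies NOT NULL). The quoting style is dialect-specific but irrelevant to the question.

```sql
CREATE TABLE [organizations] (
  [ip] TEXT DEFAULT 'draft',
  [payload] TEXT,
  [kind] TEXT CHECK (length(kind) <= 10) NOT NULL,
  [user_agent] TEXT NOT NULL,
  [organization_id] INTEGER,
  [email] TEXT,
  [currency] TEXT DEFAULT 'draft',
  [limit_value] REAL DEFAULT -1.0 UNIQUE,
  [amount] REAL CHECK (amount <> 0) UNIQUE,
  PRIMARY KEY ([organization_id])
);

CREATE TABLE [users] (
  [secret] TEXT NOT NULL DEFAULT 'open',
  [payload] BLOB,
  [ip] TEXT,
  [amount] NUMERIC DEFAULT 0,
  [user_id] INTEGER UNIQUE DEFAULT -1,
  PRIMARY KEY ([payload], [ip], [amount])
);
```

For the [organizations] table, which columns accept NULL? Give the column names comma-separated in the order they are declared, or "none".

ip, payload, email, currency, limit_value, amount

- ip: DEFAULT only fills an omitted column; an explicit NULL is still allowed → nullable.
- payload: no NOT NULL constraint applies → nullable.
- kind: declared NOT NULL → not nullable.
- user_agent: declared NOT NULL → not nullable.
- organization_id: part of the PRIMARY KEY, which implies NOT NULL → not nullable.
- email: no NOT NULL constraint applies → nullable.
- currency: DEFAULT only fills an omitted column; an explicit NULL is still allowed → nullable.
- limit_value: UNIQUE does not imply NOT NULL → nullable.
- amount: CHECK does not forbid NULL (a CHECK constraint passes when its expression is NULL) → nullable.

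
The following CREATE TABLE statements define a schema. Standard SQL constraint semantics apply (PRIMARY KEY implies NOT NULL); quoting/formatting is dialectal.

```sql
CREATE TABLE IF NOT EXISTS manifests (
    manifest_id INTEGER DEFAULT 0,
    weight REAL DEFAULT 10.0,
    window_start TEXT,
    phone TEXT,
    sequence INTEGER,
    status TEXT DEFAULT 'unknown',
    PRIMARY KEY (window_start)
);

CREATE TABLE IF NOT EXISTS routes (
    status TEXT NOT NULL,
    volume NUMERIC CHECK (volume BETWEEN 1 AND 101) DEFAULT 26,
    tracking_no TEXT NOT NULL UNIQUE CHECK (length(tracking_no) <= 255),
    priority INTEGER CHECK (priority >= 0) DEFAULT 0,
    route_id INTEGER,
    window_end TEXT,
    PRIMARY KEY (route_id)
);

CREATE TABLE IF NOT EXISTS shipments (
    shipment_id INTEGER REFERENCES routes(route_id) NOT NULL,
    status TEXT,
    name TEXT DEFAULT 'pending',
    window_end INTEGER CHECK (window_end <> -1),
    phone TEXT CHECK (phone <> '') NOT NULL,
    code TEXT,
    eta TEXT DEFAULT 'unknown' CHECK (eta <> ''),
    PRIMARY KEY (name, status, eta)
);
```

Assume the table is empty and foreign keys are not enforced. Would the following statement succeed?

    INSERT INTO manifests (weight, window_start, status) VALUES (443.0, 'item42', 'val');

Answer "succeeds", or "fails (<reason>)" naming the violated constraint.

NOT NULL columns: window_start is supplied.
No constraint is violated.

succeeds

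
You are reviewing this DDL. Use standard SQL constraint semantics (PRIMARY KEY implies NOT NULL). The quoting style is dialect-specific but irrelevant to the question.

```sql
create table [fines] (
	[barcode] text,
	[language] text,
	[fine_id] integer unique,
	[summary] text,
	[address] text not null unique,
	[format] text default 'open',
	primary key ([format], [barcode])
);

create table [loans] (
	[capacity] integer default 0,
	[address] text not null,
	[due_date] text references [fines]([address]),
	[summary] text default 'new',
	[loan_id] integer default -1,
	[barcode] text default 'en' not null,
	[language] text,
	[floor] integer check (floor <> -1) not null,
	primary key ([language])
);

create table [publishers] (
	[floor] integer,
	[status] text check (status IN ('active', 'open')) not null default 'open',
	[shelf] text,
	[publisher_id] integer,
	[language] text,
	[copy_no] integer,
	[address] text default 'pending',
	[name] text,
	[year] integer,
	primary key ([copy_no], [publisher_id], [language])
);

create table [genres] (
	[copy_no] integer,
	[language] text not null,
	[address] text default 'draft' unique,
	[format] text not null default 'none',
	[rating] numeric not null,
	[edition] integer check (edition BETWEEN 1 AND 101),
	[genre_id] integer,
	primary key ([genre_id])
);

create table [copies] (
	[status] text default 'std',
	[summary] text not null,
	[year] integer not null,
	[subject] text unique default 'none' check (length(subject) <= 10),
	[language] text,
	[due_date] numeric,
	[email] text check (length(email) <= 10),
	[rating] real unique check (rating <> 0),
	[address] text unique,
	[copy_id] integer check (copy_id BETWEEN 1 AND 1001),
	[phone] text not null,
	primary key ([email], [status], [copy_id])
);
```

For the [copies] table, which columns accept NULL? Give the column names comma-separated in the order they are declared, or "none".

- status: part of the PRIMARY KEY, which implies NOT NULL → not nullable.
- summary: declared NOT NULL → not nullable.
- year: declared NOT NULL → not nullable.
- subject: CHECK does not forbid NULL (a CHECK constraint passes when its expression is NULL) → nullable.
- language: no NOT NULL constraint applies → nullable.
- due_date: no NOT NULL constraint applies → nullable.
- email: part of the PRIMARY KEY, which implies NOT NULL → not nullable.
- rating: CHECK does not forbid NULL (a CHECK constraint passes when its expression is NULL) → nullable.
- address: UNIQUE does not imply NOT NULL → nullable.
- copy_id: part of the PRIMARY KEY, which implies NOT NULL → not nullable.
- phone: declared NOT NULL → not nullable.

subject, language, due_date, rating, address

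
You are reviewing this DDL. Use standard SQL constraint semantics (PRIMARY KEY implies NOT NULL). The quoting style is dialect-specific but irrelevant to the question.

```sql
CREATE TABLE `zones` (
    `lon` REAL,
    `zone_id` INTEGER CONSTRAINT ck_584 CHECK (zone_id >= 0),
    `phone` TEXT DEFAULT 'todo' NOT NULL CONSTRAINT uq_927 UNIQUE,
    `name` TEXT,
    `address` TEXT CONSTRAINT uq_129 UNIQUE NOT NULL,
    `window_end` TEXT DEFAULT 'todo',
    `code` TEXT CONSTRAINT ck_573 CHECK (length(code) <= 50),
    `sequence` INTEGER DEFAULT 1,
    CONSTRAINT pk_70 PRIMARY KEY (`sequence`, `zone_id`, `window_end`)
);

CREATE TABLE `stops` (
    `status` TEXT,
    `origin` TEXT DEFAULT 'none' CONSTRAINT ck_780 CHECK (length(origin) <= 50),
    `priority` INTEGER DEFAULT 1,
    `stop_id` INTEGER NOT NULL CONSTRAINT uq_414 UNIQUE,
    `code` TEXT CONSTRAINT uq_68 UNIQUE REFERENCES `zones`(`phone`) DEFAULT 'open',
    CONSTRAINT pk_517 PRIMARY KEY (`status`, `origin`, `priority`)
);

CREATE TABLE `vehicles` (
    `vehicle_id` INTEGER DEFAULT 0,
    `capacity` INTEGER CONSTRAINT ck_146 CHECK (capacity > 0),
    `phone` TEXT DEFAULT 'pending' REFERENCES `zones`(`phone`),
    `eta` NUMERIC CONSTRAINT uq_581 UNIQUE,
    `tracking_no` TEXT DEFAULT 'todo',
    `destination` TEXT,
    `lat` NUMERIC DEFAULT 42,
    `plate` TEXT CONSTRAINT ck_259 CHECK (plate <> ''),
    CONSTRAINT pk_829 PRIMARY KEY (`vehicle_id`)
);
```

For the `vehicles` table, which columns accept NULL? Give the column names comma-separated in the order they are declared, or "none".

- vehicle_id: part of the PRIMARY KEY, which implies NOT NULL → not nullable.
- capacity: CHECK does not forbid NULL (a CHECK constraint passes when its expression is NULL) → nullable.
- phone: a foreign key column may be NULL unless separately constrained → nullable.
- eta: UNIQUE does not imply NOT NULL → nullable.
- tracking_no: DEFAULT only fills an omitted column; an explicit NULL is still allowed → nullable.
- destination: no NOT NULL constraint applies → nullable.
- lat: DEFAULT only fills an omitted column; an explicit NULL is still allowed → nullable.
- plate: CHECK does not forbid NULL (a CHECK constraint passes when its expression is NULL) → nullable.

capacity, phone, eta, tracking_no, destination, lat, plate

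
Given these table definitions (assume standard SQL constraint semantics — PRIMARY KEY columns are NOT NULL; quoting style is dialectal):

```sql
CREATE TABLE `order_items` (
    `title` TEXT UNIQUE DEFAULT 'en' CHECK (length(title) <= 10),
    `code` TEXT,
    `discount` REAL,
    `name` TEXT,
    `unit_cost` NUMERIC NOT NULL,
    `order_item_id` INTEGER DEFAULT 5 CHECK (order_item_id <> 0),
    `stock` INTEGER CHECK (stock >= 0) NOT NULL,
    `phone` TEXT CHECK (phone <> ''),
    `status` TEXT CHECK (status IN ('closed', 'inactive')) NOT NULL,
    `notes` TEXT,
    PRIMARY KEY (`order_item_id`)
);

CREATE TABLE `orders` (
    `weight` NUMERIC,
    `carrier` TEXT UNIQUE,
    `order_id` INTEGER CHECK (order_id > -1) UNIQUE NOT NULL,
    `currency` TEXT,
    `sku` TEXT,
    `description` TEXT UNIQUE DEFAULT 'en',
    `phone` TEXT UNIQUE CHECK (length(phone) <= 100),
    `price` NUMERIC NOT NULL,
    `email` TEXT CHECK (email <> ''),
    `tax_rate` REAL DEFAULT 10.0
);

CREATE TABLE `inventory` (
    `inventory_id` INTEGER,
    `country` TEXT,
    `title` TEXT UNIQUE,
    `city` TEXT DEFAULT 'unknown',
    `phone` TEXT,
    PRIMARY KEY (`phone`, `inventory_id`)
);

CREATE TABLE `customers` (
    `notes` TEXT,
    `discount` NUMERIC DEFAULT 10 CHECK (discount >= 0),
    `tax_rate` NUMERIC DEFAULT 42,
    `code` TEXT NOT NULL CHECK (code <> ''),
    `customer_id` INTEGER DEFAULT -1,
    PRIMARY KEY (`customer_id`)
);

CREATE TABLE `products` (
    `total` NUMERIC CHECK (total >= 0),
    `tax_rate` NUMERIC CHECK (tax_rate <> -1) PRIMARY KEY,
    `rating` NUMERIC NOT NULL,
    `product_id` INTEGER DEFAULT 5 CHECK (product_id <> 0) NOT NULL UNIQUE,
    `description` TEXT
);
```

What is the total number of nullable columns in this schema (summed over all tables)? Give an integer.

22

order_items: 6 nullable (title, code, discount, name, phone, notes — PK (order_item_id) and explicit NOT NULL columns excluded).
orders: 8 nullable (weight, carrier, currency, sku, description, phone, email, tax_rate — PK none and explicit NOT NULL columns excluded).
inventory: 3 nullable (country, title, city — PK (phone, inventory_id) and explicit NOT NULL columns excluded).
customers: 3 nullable (notes, discount, tax_rate — PK (customer_id) and explicit NOT NULL columns excluded).
products: 2 nullable (total, description — PK (tax_rate) and explicit NOT NULL columns excluded).
Total: 6 + 8 + 3 + 3 + 2 = 22.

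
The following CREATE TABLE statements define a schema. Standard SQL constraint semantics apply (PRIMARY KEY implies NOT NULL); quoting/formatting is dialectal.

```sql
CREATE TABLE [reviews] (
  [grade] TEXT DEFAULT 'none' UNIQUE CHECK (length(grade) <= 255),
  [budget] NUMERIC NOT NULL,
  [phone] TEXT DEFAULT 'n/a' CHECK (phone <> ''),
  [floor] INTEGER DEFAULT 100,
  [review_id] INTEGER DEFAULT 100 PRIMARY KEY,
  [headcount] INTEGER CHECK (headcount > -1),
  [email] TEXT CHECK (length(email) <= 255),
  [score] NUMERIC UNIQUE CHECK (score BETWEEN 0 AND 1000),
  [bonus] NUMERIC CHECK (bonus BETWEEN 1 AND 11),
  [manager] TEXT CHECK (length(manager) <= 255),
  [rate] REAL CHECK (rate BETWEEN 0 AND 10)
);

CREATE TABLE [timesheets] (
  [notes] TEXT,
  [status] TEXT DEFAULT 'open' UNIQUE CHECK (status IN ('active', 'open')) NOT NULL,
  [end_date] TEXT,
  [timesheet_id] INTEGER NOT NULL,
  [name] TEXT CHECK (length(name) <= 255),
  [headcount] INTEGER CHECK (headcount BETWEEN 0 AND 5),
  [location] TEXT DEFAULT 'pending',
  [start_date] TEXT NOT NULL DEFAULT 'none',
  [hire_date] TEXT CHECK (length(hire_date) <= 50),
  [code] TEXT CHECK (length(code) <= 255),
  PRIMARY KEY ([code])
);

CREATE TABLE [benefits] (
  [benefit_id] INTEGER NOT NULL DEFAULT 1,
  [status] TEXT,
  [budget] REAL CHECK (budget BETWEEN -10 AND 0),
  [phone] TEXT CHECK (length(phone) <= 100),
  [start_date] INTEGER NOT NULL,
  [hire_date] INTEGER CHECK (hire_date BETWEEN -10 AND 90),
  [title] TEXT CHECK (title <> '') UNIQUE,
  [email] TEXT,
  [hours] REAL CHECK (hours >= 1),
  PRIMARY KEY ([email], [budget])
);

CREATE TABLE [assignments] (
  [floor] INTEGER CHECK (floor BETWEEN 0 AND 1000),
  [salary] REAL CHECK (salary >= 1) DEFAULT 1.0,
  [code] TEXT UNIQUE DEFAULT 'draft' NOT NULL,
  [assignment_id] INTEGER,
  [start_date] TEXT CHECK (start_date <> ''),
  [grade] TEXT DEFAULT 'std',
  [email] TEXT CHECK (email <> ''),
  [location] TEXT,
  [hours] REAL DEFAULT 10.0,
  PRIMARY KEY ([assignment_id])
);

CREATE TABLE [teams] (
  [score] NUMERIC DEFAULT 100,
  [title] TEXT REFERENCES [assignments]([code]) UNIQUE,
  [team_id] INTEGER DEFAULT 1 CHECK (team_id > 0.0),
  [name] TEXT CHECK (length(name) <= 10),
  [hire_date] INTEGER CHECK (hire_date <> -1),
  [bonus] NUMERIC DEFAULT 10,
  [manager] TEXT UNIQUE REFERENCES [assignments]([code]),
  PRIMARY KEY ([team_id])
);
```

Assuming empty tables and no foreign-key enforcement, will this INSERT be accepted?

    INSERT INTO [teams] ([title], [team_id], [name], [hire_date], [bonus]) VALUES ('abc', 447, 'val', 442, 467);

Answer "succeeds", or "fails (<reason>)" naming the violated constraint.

succeeds

NOT NULL columns: team_id is supplied.
CHECK constraints: 447 satisfies (team_id > 0.0); 'val' satisfies (length(name) <= 10); 442 satisfies (hire_date <> -1).
No constraint is violated.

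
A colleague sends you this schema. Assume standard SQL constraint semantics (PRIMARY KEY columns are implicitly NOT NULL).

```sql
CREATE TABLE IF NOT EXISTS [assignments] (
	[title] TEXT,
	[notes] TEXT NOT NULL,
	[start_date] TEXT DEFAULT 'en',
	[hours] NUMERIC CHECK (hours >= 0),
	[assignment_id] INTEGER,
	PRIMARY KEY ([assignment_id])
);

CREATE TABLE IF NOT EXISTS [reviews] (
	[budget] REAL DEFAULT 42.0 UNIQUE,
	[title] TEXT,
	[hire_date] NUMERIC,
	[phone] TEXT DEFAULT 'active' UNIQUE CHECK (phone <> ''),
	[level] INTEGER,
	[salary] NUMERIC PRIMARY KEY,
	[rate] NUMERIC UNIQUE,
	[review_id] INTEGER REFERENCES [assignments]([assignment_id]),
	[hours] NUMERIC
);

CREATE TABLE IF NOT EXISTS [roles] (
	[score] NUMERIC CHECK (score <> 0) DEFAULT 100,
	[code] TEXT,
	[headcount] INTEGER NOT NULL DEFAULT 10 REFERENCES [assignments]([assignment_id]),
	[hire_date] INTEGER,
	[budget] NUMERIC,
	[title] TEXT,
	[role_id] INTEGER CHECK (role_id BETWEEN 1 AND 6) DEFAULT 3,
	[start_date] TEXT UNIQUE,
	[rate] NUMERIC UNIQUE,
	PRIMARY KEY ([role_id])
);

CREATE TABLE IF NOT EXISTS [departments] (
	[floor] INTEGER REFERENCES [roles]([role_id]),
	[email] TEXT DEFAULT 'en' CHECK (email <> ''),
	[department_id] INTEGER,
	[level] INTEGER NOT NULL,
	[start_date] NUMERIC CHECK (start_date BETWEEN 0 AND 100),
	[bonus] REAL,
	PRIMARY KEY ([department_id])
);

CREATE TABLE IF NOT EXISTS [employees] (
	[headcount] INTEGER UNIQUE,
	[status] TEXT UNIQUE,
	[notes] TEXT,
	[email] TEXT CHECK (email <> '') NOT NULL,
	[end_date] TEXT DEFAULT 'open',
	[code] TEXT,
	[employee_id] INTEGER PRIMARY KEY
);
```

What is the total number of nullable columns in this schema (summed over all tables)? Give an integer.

assignments: 3 nullable (title, start_date, hours — PK (assignment_id) and explicit NOT NULL columns excluded).
reviews: 8 nullable (budget, title, hire_date, phone, level, rate, review_id, hours — PK (salary) and explicit NOT NULL columns excluded).
roles: 7 nullable (score, code, hire_date, budget, title, start_date, rate — PK (role_id) and explicit NOT NULL columns excluded).
departments: 4 nullable (floor, email, start_date, bonus — PK (department_id) and explicit NOT NULL columns excluded).
employees: 5 nullable (headcount, status, notes, end_date, code — PK (employee_id) and explicit NOT NULL columns excluded).
Total: 3 + 8 + 7 + 4 + 5 = 27.

27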